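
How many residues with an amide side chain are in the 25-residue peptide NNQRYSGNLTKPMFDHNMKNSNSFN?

Only N (asparagine) and Q (glutamine) carry a side-chain carboxamide.
Matching residues: N1, N2, Q3, N8, N17, N20, N22, N25.

8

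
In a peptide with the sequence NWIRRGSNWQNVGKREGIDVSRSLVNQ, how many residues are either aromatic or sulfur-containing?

Aromatic: F, W, Y. Sulfur-containing: C, M.
Aromatic residues here: W2, W9 (2).
Sulfur-containing residues here: none (0).
The two groups share no amino acid, so total = 2 + 0 = 2.

2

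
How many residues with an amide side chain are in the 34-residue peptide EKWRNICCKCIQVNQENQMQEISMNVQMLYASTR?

Only N (asparagine) and Q (glutamine) carry a side-chain carboxamide.
Matching residues: N5, Q12, N14, Q15, N17, Q18, Q20, N25, Q27.

9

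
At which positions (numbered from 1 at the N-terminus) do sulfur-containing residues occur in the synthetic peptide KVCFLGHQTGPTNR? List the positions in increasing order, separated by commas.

The sulfur-bearing residues are cysteine (–SH) and methionine (–S–CH₃).
Matching residues: C3.

3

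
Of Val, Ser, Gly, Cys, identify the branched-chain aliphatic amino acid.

The BCAAs are Val, Leu, and Ile — aliphatic side chains with a branch point.
Of the listed options, only Val belongs to this group.

Val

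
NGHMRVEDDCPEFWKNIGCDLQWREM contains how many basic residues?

The basic amino acids are Lys (K), Arg (R), and His (H).
Matching residues: H3, R5, K15, R24.

4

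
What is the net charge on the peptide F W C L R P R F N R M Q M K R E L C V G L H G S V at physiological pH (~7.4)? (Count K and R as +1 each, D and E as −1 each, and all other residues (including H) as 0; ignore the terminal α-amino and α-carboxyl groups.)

Positive (K, R): R5, R7, R10, K14, R15 → +5.
Negative (D, E): E16 → −1.
Net charge = (+5) + (−1) = +4.

+4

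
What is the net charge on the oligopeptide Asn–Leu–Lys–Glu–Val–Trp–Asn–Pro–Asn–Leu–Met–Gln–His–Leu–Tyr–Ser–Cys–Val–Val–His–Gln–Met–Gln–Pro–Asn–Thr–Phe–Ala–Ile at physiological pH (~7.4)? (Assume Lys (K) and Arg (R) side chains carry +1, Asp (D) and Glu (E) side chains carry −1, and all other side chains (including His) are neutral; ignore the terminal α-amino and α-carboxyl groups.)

Positive (K, R): Lys3 → +1.
Negative (D, E): Glu4 → −1.
Net charge = (+1) + (−1) = 0.

0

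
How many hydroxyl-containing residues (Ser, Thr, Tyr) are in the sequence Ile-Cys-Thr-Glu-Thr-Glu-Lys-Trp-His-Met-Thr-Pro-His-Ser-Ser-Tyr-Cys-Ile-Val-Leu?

Matching residues: Thr3, Thr5, Thr11, Ser14, Ser15, Tyr16.

6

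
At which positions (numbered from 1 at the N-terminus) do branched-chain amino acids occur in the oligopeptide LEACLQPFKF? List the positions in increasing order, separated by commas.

Valine (V), leucine (L), and isoleucine (I) are the branched-chain amino acids.
Matching residues: L1, L5.

1, 5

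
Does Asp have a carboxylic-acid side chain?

Yes

The acidic residues are Asp (D) and Glu (E), whose side chains end in a carboxylate group.
Aspartate is in this group.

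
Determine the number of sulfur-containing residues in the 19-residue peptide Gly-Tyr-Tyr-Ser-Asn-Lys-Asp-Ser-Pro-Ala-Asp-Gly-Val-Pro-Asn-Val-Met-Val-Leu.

Only Cys (C) and Met (M) have a sulfur atom in the side chain.
Matching residues: Met17.

1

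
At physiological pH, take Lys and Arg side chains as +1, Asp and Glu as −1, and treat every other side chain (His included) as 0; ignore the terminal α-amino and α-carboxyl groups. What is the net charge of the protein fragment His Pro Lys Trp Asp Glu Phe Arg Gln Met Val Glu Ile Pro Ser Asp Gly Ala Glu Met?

Positive (K, R): Lys3, Arg8 → +2.
Negative (D, E): Asp5, Glu6, Glu12, Asp16, Glu19 → −5.
Net charge = (+2) + (−5) = −3.

-3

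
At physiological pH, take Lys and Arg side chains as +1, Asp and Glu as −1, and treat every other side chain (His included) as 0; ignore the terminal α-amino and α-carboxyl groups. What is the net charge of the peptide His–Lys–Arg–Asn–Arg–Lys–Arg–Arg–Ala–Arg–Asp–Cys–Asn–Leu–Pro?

Positive (K, R): Lys2, Arg3, Arg5, Lys6, Arg7, Arg8, Arg10 → +7.
Negative (D, E): Asp11 → −1.
Net charge = (+7) + (−1) = +6.

+6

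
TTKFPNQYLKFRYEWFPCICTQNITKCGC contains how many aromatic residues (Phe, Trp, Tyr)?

Matching residues: F4, Y8, F11, Y13, W15, F16.

6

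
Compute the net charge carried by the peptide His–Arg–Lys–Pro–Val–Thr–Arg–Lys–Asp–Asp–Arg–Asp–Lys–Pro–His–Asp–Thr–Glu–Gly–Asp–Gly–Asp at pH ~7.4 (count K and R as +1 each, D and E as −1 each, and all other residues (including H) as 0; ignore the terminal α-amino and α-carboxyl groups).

Positive (K, R): Arg2, Lys3, Arg7, Lys8, Arg11, Lys13 → +6.
Negative (D, E): Asp9, Asp10, Asp12, Asp16, Glu18, Asp20, Asp22 → −7.
Net charge = (+6) + (−7) = −1.

-1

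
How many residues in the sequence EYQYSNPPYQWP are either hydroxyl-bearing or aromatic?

5

Hydroxyl-bearing: S, T, Y. Aromatic: F, W, Y.
Hydroxyl-bearing residues here: Y2, Y4, S5, Y9 (4).
Aromatic residues here: Y2, Y4, Y9, W11 (4).
Y is in both groups, so the 3 Y residues must not be double-counted.
Total = 4 + 4 − 3 = 5.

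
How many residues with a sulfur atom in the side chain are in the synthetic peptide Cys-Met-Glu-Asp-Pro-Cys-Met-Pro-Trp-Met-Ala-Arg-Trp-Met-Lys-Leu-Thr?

6

The sulfur-bearing residues are cysteine (–SH) and methionine (–S–CH₃).
Matching residues: Cys1, Met2, Cys6, Met7, Met10, Met14.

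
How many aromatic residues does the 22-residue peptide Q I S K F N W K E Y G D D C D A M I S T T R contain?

3

F, W, and Y each carry an aromatic ring on the side chain.
Matching residues: F5, W7, Y10.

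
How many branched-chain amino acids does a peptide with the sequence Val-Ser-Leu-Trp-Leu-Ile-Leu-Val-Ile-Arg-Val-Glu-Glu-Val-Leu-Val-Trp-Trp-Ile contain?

V, L, and I make up the branched-chain aliphatic group.
Matching residues: Val1, Leu3, Leu5, Ile6, Leu7, Val8, Ile9, Val11, Val14, Leu15, Val16, Ile19.

12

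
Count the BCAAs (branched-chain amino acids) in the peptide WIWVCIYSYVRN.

4

V, L, and I make up the branched-chain aliphatic group.
Matching residues: I2, V4, I6, V10.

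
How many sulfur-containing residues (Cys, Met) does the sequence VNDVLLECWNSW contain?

Matching residues: C8.

1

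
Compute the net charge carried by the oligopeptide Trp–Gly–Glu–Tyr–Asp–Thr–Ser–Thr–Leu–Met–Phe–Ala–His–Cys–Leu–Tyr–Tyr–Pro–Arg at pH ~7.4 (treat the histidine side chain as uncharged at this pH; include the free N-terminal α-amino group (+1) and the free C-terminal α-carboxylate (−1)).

At pH ~7.4 the Lys and Arg side chains are protonated (+1), the Asp and Glu side chains are deprotonated (−1), and with His taken as neutral all other side chains carry no charge.
Positive (K, R): Arg19 → +1.
Negative (D, E): Glu3, Asp5 → −2.
The N-terminus (+1) and C-terminus (−1) cancel.
Net charge = (+1) + (−2) = −1.

-1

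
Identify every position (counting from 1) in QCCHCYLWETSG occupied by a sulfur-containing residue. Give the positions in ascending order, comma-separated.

The sulfur-bearing residues are cysteine (–SH) and methionine (–S–CH₃).
Matching residues: C2, C3, C5.

2, 3, 5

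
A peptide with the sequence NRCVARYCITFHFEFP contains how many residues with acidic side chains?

Aspartate (D) and glutamate (E) have carboxylic-acid side chains and are the acidic amino acids.
Matching residues: E14.

1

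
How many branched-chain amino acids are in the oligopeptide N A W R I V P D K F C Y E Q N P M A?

2

V, L, and I make up the branched-chain aliphatic group.
Matching residues: I5, V6.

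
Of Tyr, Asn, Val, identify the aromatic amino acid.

The aromatic amino acids are Phe (F, benzyl), Trp (W, indole), and Tyr (Y, phenol).
Of the listed options, only Tyr belongs to this group.

Tyr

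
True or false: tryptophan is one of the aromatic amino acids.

True

F, W, and Y each carry an aromatic ring on the side chain.
Tryptophan is in this group.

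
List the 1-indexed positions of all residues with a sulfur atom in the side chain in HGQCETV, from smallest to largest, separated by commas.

4

The sulfur-bearing residues are cysteine (–SH) and methionine (–S–CH₃).
Matching residues: C4.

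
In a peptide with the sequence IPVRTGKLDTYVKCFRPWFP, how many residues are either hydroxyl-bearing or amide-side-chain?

Hydroxyl-bearing: S, T, Y. Amide-side-chain: N, Q.
Hydroxyl-bearing residues here: T5, T10, Y11 (3).
Amide-side-chain residues here: none (0).
The two groups share no amino acid, so total = 3 + 0 = 3.

3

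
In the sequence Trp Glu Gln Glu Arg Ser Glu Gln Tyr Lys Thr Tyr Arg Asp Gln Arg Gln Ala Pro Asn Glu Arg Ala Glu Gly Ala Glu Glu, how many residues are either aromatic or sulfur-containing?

3

Aromatic: F, W, Y. Sulfur-containing: C, M.
Aromatic residues here: Trp1, Tyr9, Tyr12 (3).
Sulfur-containing residues here: none (0).
The two groups share no amino acid, so total = 3 + 0 = 3.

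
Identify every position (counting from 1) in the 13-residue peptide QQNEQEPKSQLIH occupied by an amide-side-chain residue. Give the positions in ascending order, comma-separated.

1, 2, 3, 5, 10

Matching residues: Q1, Q2, N3, Q5, Q10.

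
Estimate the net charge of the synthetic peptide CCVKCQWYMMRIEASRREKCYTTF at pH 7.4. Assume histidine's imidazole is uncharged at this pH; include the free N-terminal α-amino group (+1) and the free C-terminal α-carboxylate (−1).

At pH ~7.4 the Lys and Arg side chains are protonated (+1), the Asp and Glu side chains are deprotonated (−1), and with His taken as neutral all other side chains carry no charge.
Positive (K, R): K4, R11, R16, R17, K19 → +5.
Negative (D, E): E13, E18 → −2.
The N-terminus (+1) and C-terminus (−1) cancel.
Net charge = (+5) + (−2) = +3.

+3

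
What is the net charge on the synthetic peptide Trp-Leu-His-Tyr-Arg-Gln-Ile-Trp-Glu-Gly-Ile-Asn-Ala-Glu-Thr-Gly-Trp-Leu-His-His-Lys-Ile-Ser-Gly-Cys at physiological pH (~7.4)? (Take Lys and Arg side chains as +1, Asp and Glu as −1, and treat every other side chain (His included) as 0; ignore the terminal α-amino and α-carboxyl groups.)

0

Positive (K, R): Arg5, Lys21 → +2.
Negative (D, E): Glu9, Glu14 → −2.
Net charge = (+2) + (−2) = 0.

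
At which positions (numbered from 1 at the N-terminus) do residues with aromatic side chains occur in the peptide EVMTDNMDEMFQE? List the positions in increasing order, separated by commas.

11

Phenylalanine (F), tryptophan (W), and tyrosine (Y) have aromatic ring side chains.
Matching residues: F11.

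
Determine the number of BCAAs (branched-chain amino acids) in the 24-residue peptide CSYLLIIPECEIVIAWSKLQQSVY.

9

Valine (V), leucine (L), and isoleucine (I) are the branched-chain amino acids.
Matching residues: L4, L5, I6, I7, I12, V13, I14, L19, V23.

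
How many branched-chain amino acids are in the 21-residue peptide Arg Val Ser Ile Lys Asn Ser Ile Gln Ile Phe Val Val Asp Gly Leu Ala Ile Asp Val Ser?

V, L, and I make up the branched-chain aliphatic group.
Matching residues: Val2, Ile4, Ile8, Ile10, Val12, Val13, Leu16, Ile18, Val20.

9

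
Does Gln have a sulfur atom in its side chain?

Cysteine (C, thiol) and methionine (M, thioether) are the two sulfur-containing amino acids.
Glutamine is not in this group.

No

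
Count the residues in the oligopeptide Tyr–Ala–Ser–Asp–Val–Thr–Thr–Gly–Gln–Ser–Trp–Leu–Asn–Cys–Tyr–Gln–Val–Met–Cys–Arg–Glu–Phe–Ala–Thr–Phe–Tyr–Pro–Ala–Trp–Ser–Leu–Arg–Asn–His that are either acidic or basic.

Acidic: D, E. Basic: H, K, R.
Acidic residues here: Asp4, Glu21 (2).
Basic residues here: Arg20, Arg32, His34 (3).
The two groups share no amino acid, so total = 2 + 3 = 5.

5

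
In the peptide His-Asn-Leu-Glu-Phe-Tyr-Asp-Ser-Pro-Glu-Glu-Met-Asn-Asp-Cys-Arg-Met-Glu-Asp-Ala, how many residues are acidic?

Aspartate (D) and glutamate (E) have carboxylic-acid side chains and are the acidic amino acids.
Matching residues: Glu4, Asp7, Glu10, Glu11, Asp14, Glu18, Asp19.

7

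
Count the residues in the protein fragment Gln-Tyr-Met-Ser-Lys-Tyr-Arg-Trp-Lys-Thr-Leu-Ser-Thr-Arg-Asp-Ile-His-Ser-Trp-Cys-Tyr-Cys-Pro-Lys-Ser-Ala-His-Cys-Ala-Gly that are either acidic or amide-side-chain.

Acidic: D, E. Amide-side-chain: N, Q.
Acidic residues here: Asp15 (1).
Amide-side-chain residues here: Gln1 (1).
The two groups share no amino acid, so total = 1 + 1 = 2.

2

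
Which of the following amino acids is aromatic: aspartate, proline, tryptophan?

Phenylalanine (F), tryptophan (W), and tyrosine (Y) have aromatic ring side chains.
Of the listed options, only tryptophan belongs to this group.

tryptophan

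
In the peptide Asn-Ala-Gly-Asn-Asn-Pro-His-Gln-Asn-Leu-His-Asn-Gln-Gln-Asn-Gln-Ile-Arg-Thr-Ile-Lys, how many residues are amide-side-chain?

10

Asparagine (N) and glutamine (Q) have uncharged amide side chains.
Matching residues: Asn1, Asn4, Asn5, Gln8, Asn9, Asn12, Gln13, Gln14, Asn15, Gln16.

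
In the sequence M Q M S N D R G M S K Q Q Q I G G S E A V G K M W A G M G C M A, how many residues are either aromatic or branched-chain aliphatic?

3

Aromatic: F, W, Y. Branched-chain aliphatic: I, L, V.
Aromatic residues here: W25 (1).
Branched-chain aliphatic residues here: I15, V21 (2).
The two groups share no amino acid, so total = 1 + 2 = 3.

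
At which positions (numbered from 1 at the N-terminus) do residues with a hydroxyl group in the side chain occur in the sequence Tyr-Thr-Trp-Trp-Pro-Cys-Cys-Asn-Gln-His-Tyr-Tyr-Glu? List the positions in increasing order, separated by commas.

1, 2, 11, 12

Serine (S), threonine (T), and tyrosine (Y) each carry a hydroxyl group on the side chain.
Matching residues: Tyr1, Thr2, Tyr11, Tyr12.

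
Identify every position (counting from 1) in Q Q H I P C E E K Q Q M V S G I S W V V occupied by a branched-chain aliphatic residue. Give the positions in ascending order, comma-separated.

Matching residues: I4, V13, I16, V19, V20.

4, 13, 16, 19, 20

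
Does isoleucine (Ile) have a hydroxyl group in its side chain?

The –OH-bearing residues are Ser, Thr (aliphatic alcohols), and Tyr (phenol).
Isoleucine is not in this group.

No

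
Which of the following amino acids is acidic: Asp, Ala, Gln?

Aspartate (D) and glutamate (E) have carboxylic-acid side chains and are the acidic amino acids.
Of the listed options, only Asp belongs to this group.

Asp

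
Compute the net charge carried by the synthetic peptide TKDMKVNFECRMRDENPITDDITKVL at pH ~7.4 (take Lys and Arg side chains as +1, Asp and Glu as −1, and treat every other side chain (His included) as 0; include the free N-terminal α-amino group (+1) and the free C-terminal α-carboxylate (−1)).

-1

Positive (K, R): K2, K5, R11, R13, K24 → +5.
Negative (D, E): D3, E9, D14, E15, D20, D21 → −6.
The N-terminus (+1) and C-terminus (−1) cancel.
Net charge = (+5) + (−6) = −1.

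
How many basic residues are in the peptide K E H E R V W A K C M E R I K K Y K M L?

8

Lysine (K), arginine (R), and histidine (H) have basic, nitrogen-containing side chains.
Matching residues: K1, H3, R5, K9, R13, K15, K16, K18.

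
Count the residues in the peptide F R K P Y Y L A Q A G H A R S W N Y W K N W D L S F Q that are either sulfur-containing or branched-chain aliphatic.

2

Sulfur-containing: C, M. Branched-chain aliphatic: I, L, V.
Sulfur-containing residues here: none (0).
Branched-chain aliphatic residues here: L7, L24 (2).
The two groups share no amino acid, so total = 0 + 2 = 2.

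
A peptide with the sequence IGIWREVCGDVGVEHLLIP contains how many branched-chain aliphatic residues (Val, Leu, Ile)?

Matching residues: I1, I3, V7, V11, V13, L16, L17, I18.

8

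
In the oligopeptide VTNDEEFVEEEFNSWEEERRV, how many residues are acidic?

Only D (aspartate) and E (glutamate) carry a side-chain carboxylic acid.
Matching residues: D4, E5, E6, E9, E10, E11, E16, E17, E18.

9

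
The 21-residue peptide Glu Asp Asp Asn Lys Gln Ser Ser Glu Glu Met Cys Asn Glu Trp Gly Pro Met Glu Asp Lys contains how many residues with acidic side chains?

The acidic residues are Asp (D) and Glu (E), whose side chains end in a carboxylate group.
Matching residues: Glu1, Asp2, Asp3, Glu9, Glu10, Glu14, Glu19, Asp20.

8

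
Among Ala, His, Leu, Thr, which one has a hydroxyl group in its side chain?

S, T, and Y are the three residues with a side-chain hydroxyl.
Of the listed options, only Thr belongs to this group.

Thr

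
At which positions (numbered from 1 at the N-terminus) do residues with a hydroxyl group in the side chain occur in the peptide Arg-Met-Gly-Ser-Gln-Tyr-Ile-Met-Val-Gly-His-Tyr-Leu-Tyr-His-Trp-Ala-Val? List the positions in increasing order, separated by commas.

S, T, and Y are the three residues with a side-chain hydroxyl.
Matching residues: Ser4, Tyr6, Tyr12, Tyr14.

4, 6, 12, 14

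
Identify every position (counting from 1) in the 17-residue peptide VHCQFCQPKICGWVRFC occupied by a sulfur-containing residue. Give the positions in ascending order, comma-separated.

3, 6, 11, 17

Only Cys (C) and Met (M) have a sulfur atom in the side chain.
Matching residues: C3, C6, C11, C17.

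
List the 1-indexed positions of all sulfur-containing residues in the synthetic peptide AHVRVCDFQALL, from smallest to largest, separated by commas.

6

Cysteine (C, thiol) and methionine (M, thioether) are the two sulfur-containing amino acids.
Matching residues: C6.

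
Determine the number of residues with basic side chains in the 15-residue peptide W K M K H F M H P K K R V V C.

K, R, and H are the three residues with basic side chains (ε-amine, guanidinium, and imidazole respectively).
Matching residues: K2, K4, H5, H8, K10, K11, R12.

7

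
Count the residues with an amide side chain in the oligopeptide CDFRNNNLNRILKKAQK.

5

Asparagine (N) and glutamine (Q) have uncharged amide side chains.
Matching residues: N5, N6, N7, N9, Q16.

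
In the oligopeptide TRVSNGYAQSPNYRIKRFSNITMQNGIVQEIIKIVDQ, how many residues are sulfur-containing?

1

Only Cys (C) and Met (M) have a sulfur atom in the side chain.
Matching residues: M23.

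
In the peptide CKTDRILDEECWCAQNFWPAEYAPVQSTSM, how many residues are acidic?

5

Only D (aspartate) and E (glutamate) carry a side-chain carboxylic acid.
Matching residues: D4, D8, E9, E10, E21.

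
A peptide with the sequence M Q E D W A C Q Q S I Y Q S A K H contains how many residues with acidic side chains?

2

The acidic residues are Asp (D) and Glu (E), whose side chains end in a carboxylate group.
Matching residues: E3, D4.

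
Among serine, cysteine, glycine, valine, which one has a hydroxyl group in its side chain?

Serine (S), threonine (T), and tyrosine (Y) each carry a hydroxyl group on the side chain.
Of the listed options, only serine belongs to this group.

serine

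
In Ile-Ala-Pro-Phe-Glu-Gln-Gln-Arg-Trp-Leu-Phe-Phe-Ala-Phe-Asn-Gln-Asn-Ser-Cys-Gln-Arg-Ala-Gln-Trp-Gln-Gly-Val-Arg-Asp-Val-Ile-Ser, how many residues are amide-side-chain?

Asparagine (N) and glutamine (Q) have uncharged amide side chains.
Matching residues: Gln6, Gln7, Asn15, Gln16, Asn17, Gln20, Gln23, Gln25.

8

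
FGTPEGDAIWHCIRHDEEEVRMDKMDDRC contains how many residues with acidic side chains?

9

The acidic residues are Asp (D) and Glu (E), whose side chains end in a carboxylate group.
Matching residues: E5, D7, D16, E17, E18, E19, D23, D26, D27.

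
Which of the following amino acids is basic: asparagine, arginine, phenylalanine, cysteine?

Lysine (K), arginine (R), and histidine (H) have basic, nitrogen-containing side chains.
Of the listed options, only arginine belongs to this group.

arginine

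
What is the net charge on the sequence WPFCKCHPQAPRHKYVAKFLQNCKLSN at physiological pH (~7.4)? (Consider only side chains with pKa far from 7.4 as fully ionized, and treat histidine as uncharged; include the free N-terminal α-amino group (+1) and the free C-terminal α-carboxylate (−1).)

+5

The side chains ionized at physiological pH are Lys/Arg (+1) and Asp/Glu (−1); with His treated as neutral, nothing else contributes.
Positive (K, R): K5, R12, K14, K18, K24 → +5.
Negative (D, E): none → −0.
The N-terminus (+1) and C-terminus (−1) cancel.
Net charge = (+5) + (−0) = +5.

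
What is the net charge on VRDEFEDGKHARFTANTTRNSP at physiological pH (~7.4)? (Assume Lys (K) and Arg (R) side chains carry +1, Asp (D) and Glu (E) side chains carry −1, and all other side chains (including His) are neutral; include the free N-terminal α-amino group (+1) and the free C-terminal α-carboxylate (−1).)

0

Positive (K, R): R2, K9, R12, R19 → +4.
Negative (D, E): D3, E4, E6, D7 → −4.
The N-terminus (+1) and C-terminus (−1) cancel.
Net charge = (+4) + (−4) = 0.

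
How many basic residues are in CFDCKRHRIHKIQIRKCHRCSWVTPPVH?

The basic amino acids are Lys (K), Arg (R), and His (H).
Matching residues: K5, R6, H7, R8, H10, K11, R15, K16, H18, R19, H28.

11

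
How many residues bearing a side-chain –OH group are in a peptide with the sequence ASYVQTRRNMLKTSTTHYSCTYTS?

13

The –OH-bearing residues are Ser, Thr (aliphatic alcohols), and Tyr (phenol).
Matching residues: S2, Y3, T6, T13, S14, T15, T16, Y18, S19, T21, Y22, T23, S24.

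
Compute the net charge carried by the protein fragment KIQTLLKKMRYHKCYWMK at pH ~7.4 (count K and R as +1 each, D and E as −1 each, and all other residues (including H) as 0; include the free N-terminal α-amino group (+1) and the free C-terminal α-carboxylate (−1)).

+6

Positive (K, R): K1, K7, K8, R10, K13, K18 → +6.
Negative (D, E): none → −0.
The N-terminus (+1) and C-terminus (−1) cancel.
Net charge = (+6) + (−0) = +6.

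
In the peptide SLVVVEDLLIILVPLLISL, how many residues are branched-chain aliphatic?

14

V, L, and I make up the branched-chain aliphatic group.
Matching residues: L2, V3, V4, V5, L8, L9, I10, I11, L12, V13, L15, L16, I17, L19.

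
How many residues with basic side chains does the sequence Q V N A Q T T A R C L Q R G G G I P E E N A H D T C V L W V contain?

The basic amino acids are Lys (K), Arg (R), and His (H).
Matching residues: R9, R13, H23.

3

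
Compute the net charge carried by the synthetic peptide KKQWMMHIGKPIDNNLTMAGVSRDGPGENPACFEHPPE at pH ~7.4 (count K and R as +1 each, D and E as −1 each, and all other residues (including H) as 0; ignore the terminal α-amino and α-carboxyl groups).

Positive (K, R): K1, K2, K10, R23 → +4.
Negative (D, E): D13, D24, E28, E34, E38 → −5.
Net charge = (+4) + (−5) = −1.

-1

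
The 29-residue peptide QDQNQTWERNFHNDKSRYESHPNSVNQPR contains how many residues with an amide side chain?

9

Only N (asparagine) and Q (glutamine) carry a side-chain carboxamide.
Matching residues: Q1, Q3, N4, Q5, N10, N13, N23, N26, Q27.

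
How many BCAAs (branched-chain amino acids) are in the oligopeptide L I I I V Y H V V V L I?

The BCAAs are Val, Leu, and Ile — aliphatic side chains with a branch point.
Matching residues: L1, I2, I3, I4, V5, V8, V9, V10, L11, I12.

10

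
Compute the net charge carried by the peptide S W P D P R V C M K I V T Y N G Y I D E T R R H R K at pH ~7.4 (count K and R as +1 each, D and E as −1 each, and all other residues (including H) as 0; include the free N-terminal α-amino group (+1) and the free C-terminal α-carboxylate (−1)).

Positive (K, R): R6, K10, R22, R23, R25, K26 → +6.
Negative (D, E): D4, D19, E20 → −3.
The N-terminus (+1) and C-terminus (−1) cancel.
Net charge = (+6) + (−3) = +3.

+3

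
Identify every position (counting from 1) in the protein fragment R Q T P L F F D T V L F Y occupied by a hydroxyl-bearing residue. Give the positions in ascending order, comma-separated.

Serine (S), threonine (T), and tyrosine (Y) each carry a hydroxyl group on the side chain.
Matching residues: T3, T9, Y13.

3, 9, 13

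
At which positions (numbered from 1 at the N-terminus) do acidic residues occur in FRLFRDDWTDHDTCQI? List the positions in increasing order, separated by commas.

6, 7, 10, 12

Aspartate (D) and glutamate (E) have carboxylic-acid side chains and are the acidic amino acids.
Matching residues: D6, D7, D10, D12.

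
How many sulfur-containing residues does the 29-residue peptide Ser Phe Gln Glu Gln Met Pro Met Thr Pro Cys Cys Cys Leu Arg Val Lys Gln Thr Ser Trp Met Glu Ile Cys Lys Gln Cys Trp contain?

8

Cysteine (C, thiol) and methionine (M, thioether) are the two sulfur-containing amino acids.
Matching residues: Met6, Met8, Cys11, Cys12, Cys13, Met22, Cys25, Cys28.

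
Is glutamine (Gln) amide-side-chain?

The amide-side-chain residues are Asn (N) and Gln (Q).
Glutamine is in this group.

Yes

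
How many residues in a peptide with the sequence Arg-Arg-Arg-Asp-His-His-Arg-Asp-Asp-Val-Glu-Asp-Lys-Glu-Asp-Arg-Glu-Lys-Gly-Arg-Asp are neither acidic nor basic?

Acidic: D, E. Basic: K, R, H. All other residues are neither.
Matching residues: Val10, Gly19.

2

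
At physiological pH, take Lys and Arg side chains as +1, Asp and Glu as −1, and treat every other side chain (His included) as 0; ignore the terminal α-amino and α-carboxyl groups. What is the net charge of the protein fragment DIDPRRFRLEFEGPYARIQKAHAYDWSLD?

-1

Positive (K, R): R5, R6, R8, R17, K20 → +5.
Negative (D, E): D1, D3, E10, E12, D25, D29 → −6.
Net charge = (+5) + (−6) = −1.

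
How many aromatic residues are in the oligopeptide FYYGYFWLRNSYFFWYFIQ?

Phenylalanine (F), tryptophan (W), and tyrosine (Y) have aromatic ring side chains.
Matching residues: F1, Y2, Y3, Y5, F6, W7, Y12, F13, F14, W15, Y16, F17.

12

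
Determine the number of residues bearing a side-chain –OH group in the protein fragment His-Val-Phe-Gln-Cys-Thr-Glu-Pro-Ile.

S, T, and Y are the three residues with a side-chain hydroxyl.
Matching residues: Thr6.

1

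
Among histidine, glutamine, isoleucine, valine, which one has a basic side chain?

Lysine (K), arginine (R), and histidine (H) have basic, nitrogen-containing side chains.
Of the listed options, only histidine belongs to this group.

histidine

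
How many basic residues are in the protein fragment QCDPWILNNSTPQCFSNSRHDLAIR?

K, R, and H are the three residues with basic side chains (ε-amine, guanidinium, and imidazole respectively).
Matching residues: R19, H20, R25.

3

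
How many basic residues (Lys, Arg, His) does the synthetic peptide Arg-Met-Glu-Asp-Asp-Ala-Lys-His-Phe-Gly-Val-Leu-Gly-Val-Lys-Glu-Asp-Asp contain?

4

Matching residues: Arg1, Lys7, His8, Lys15.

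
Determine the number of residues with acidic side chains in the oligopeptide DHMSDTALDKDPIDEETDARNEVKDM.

10

Aspartate (D) and glutamate (E) have carboxylic-acid side chains and are the acidic amino acids.
Matching residues: D1, D5, D9, D11, D14, E15, E16, D18, E22, D25.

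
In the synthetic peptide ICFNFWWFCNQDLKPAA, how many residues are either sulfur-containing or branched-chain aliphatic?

Sulfur-containing: C, M. Branched-chain aliphatic: I, L, V.
Sulfur-containing residues here: C2, C9 (2).
Branched-chain aliphatic residues here: I1, L13 (2).
The two groups share no amino acid, so total = 2 + 2 = 4.

4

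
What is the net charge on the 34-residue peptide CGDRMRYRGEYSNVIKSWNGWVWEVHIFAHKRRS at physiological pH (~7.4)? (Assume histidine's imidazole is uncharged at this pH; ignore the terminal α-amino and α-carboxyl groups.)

+4

The side chains ionized at physiological pH are Lys/Arg (+1) and Asp/Glu (−1); with His treated as neutral, nothing else contributes.
Positive (K, R): R4, R6, R8, K16, K31, R32, R33 → +7.
Negative (D, E): D3, E10, E24 → −3.
Net charge = (+7) + (−3) = +4.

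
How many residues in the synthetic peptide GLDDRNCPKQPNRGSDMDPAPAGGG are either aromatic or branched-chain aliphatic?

Aromatic: F, W, Y. Branched-chain aliphatic: I, L, V.
Aromatic residues here: none (0).
Branched-chain aliphatic residues here: L2 (1).
The two groups share no amino acid, so total = 0 + 1 = 1.

1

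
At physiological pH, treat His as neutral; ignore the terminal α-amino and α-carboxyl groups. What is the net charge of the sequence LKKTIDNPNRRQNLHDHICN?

+2

Near pH 7.4, K and R contribute +1 each, D and E contribute −1 each, and every other side chain (His included, as stated) is uncharged.
Positive (K, R): K2, K3, R10, R11 → +4.
Negative (D, E): D6, D16 → −2.
Net charge = (+4) + (−2) = +2.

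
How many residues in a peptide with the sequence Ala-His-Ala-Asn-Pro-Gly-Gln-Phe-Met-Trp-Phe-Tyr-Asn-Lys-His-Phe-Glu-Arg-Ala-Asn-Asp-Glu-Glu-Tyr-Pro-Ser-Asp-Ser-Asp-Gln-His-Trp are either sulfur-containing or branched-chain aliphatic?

1

Sulfur-containing: C, M. Branched-chain aliphatic: I, L, V.
Sulfur-containing residues here: Met9 (1).
Branched-chain aliphatic residues here: none (0).
The two groups share no amino acid, so total = 1 + 0 = 1.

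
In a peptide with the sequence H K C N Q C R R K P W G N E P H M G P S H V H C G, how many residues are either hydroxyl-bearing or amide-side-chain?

Hydroxyl-bearing: S, T, Y. Amide-side-chain: N, Q.
Hydroxyl-bearing residues here: S20 (1).
Amide-side-chain residues here: N4, Q5, N13 (3).
The two groups share no amino acid, so total = 1 + 3 = 4.

4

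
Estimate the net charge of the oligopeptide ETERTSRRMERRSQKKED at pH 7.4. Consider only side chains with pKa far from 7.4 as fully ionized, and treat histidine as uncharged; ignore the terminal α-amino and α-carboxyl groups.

+2

At pH ~7.4 the Lys and Arg side chains are protonated (+1), the Asp and Glu side chains are deprotonated (−1), and with His taken as neutral all other side chains carry no charge.
Positive (K, R): R4, R7, R8, R11, R12, K15, K16 → +7.
Negative (D, E): E1, E3, E10, E17, D18 → −5.
Net charge = (+7) + (−5) = +2.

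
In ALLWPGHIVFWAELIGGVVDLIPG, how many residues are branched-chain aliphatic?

10

V, L, and I make up the branched-chain aliphatic group.
Matching residues: L2, L3, I8, V9, L14, I15, V18, V19, L21, I22.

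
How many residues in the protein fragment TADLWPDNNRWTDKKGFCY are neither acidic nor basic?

13

Acidic: D, E. Basic: K, R, H. All other residues are neither.
Matching residues: T1, A2, L4, W5, P6, N8, N9, W11, T12, G16, F17, C18, Y19.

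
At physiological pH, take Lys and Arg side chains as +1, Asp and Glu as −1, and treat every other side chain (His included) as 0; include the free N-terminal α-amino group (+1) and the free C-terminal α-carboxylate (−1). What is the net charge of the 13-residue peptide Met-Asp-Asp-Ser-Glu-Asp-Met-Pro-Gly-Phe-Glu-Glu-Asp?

Positive (K, R): none → +0.
Negative (D, E): Asp2, Asp3, Glu5, Asp6, Glu11, Glu12, Asp13 → −7.
The N-terminus (+1) and C-terminus (−1) cancel.
Net charge = (+0) + (−7) = −7.

-7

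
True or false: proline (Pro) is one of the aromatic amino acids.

F, W, and Y each carry an aromatic ring on the side chain.
Proline is not in this group.

False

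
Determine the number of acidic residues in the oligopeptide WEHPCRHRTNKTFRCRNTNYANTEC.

The acidic residues are Asp (D) and Glu (E), whose side chains end in a carboxylate group.
Matching residues: E2, E24.

2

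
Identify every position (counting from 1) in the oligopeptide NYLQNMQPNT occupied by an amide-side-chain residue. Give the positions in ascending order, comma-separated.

Asparagine (N) and glutamine (Q) have uncharged amide side chains.
Matching residues: N1, Q4, N5, Q7, N9.

1, 4, 5, 7, 9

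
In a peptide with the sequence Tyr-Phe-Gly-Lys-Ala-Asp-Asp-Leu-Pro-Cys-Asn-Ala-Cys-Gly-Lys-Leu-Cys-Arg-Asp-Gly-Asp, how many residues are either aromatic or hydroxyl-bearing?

Aromatic: F, W, Y. Hydroxyl-bearing: S, T, Y.
Aromatic residues here: Tyr1, Phe2 (2).
Hydroxyl-bearing residues here: Tyr1 (1).
Y is in both groups, so the 1 Y residue must not be double-counted.
Total = 2 + 1 − 1 = 2.

2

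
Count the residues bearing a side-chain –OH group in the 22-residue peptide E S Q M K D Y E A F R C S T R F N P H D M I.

S, T, and Y are the three residues with a side-chain hydroxyl.
Matching residues: S2, Y7, S13, T14.

4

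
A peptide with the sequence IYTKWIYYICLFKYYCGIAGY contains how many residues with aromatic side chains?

Phenylalanine (F), tryptophan (W), and tyrosine (Y) have aromatic ring side chains.
Matching residues: Y2, W5, Y7, Y8, F12, Y14, Y15, Y21.

8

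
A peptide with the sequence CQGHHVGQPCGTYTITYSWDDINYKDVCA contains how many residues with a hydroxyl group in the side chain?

Serine (S), threonine (T), and tyrosine (Y) each carry a hydroxyl group on the side chain.
Matching residues: T12, Y13, T14, T16, Y17, S18, Y24.

7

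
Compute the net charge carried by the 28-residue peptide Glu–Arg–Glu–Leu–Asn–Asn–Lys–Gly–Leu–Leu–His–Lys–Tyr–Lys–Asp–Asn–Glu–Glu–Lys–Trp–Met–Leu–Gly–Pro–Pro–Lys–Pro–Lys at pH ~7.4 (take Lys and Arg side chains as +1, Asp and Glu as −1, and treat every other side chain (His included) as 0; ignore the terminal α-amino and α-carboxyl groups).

+2

Positive (K, R): Arg2, Lys7, Lys12, Lys14, Lys19, Lys26, Lys28 → +7.
Negative (D, E): Glu1, Glu3, Asp15, Glu17, Glu18 → −5.
Net charge = (+7) + (−5) = +2.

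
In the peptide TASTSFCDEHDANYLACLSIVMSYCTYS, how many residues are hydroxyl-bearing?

11

S, T, and Y are the three residues with a side-chain hydroxyl.
Matching residues: T1, S3, T4, S5, Y14, S19, S23, Y24, T26, Y27, S28.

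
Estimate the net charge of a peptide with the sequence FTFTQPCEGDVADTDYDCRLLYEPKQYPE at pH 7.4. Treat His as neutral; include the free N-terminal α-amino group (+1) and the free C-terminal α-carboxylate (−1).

-5

The side chains ionized at physiological pH are Lys/Arg (+1) and Asp/Glu (−1); with His treated as neutral, nothing else contributes.
Positive (K, R): R19, K25 → +2.
Negative (D, E): E8, D10, D13, D15, D17, E23, E29 → −7.
The N-terminus (+1) and C-terminus (−1) cancel.
Net charge = (+2) + (−7) = −5.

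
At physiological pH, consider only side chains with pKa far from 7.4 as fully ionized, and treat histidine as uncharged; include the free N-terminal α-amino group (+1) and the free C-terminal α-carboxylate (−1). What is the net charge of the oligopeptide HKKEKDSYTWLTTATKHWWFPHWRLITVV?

Near pH 7.4, K and R contribute +1 each, D and E contribute −1 each, and every other side chain (His included, as stated) is uncharged.
Positive (K, R): K2, K3, K5, K16, R24 → +5.
Negative (D, E): E4, D6 → −2.
The N-terminus (+1) and C-terminus (−1) cancel.
Net charge = (+5) + (−2) = +3.

+3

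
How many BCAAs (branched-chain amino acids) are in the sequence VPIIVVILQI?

8

V, L, and I make up the branched-chain aliphatic group.
Matching residues: V1, I3, I4, V5, V6, I7, L8, I10.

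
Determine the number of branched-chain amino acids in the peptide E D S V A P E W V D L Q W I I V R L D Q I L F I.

10

The BCAAs are Val, Leu, and Ile — aliphatic side chains with a branch point.
Matching residues: V4, V9, L11, I14, I15, V16, L18, I21, L22, I24.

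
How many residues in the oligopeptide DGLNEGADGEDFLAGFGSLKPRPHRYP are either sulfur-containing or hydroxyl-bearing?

2

Sulfur-containing: C, M. Hydroxyl-bearing: S, T, Y.
Sulfur-containing residues here: none (0).
Hydroxyl-bearing residues here: S18, Y26 (2).
The two groups share no amino acid, so total = 0 + 2 = 2.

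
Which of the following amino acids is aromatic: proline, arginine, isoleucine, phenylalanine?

Phenylalanine (F), tryptophan (W), and tyrosine (Y) have aromatic ring side chains.
Of the listed options, only phenylalanine belongs to this group.

phenylalanine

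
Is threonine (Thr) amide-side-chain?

No

Asparagine (N) and glutamine (Q) have uncharged amide side chains.
Threonine is not in this group.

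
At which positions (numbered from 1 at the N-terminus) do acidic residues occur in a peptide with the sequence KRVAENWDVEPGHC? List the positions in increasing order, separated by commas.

The acidic residues are Asp (D) and Glu (E), whose side chains end in a carboxylate group.
Matching residues: E5, D8, E10.

5, 8, 10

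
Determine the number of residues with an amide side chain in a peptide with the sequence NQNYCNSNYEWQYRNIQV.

Asparagine (N) and glutamine (Q) have uncharged amide side chains.
Matching residues: N1, Q2, N3, N6, N8, Q12, N15, Q17.

8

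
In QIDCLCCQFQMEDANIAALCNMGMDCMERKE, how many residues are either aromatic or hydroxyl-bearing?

1

Aromatic: F, W, Y. Hydroxyl-bearing: S, T, Y.
Aromatic residues here: F9 (1).
Hydroxyl-bearing residues here: none (0).
(Y belongs to both groups, but none appear in this sequence.) Total = 1 + 0 = 1.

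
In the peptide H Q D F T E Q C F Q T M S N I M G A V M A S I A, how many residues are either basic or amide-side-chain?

5

Basic: H, K, R. Amide-side-chain: N, Q.
Basic residues here: H1 (1).
Amide-side-chain residues here: Q2, Q7, Q10, N14 (4).
The two groups share no amino acid, so total = 1 + 4 = 5.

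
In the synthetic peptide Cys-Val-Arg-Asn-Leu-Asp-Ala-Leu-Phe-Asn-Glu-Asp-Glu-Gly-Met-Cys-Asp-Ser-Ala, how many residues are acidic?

5

Aspartate (D) and glutamate (E) have carboxylic-acid side chains and are the acidic amino acids.
Matching residues: Asp6, Glu11, Asp12, Glu13, Asp17.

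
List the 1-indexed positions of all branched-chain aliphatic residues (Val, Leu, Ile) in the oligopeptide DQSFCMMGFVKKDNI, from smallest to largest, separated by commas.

Matching residues: V10, I15.

10, 15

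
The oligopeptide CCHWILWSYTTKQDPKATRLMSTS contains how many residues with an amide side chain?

Asparagine (N) and glutamine (Q) have uncharged amide side chains.
Matching residues: Q13.

1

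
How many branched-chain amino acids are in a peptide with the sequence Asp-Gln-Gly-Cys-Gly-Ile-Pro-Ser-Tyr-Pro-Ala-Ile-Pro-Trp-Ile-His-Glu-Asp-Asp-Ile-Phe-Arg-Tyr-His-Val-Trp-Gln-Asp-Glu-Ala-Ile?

6

The BCAAs are Val, Leu, and Ile — aliphatic side chains with a branch point.
Matching residues: Ile6, Ile12, Ile15, Ile20, Val25, Ile31.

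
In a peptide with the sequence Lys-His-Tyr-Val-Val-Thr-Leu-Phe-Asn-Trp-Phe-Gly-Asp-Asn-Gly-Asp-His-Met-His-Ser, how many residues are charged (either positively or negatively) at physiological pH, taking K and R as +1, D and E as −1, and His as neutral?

Charged side chains at pH ~7.4: K, R (positive); D, E (negative).
Matching residues: Lys1, Asp13, Asp16.

3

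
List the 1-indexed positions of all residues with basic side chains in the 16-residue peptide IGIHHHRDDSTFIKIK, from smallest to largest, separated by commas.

4, 5, 6, 7, 14, 16

The basic amino acids are Lys (K), Arg (R), and His (H).
Matching residues: H4, H5, H6, R7, K14, K16.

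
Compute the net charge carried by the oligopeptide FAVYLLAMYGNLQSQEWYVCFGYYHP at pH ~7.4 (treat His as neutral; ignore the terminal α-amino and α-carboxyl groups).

-1

At pH ~7.4 the Lys and Arg side chains are protonated (+1), the Asp and Glu side chains are deprotonated (−1), and with His taken as neutral all other side chains carry no charge.
Positive (K, R): none → +0.
Negative (D, E): E16 → −1.
Net charge = (+0) + (−1) = −1.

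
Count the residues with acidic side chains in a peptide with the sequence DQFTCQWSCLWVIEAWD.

The acidic residues are Asp (D) and Glu (E), whose side chains end in a carboxylate group.
Matching residues: D1, E14, D17.

3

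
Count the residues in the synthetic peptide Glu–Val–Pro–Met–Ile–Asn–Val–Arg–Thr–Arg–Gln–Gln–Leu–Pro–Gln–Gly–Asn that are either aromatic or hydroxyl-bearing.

1

Aromatic: F, W, Y. Hydroxyl-bearing: S, T, Y.
Aromatic residues here: none (0).
Hydroxyl-bearing residues here: Thr9 (1).
(Y belongs to both groups, but none appear in this sequence.) Total = 0 + 1 = 1.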